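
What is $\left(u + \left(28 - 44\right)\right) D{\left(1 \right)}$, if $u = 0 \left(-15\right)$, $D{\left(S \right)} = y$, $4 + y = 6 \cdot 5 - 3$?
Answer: $-368$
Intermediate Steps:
$y = 23$ ($y = -4 + \left(6 \cdot 5 - 3\right) = -4 + \left(30 - 3\right) = -4 + 27 = 23$)
$D{\left(S \right)} = 23$
$u = 0$
$\left(u + \left(28 - 44\right)\right) D{\left(1 \right)} = \left(0 + \left(28 - 44\right)\right) 23 = \left(0 - 16\right) 23 = \left(-16\right) 23 = -368$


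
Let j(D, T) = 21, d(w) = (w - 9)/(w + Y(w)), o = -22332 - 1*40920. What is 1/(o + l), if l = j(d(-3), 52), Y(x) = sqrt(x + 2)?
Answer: -1/63231 ≈ -1.5815e-5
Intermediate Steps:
Y(x) = sqrt(2 + x)
o = -63252 (o = -22332 - 40920 = -63252)
d(w) = (-9 + w)/(w + sqrt(2 + w)) (d(w) = (w - 9)/(w + sqrt(2 + w)) = (-9 + w)/(w + sqrt(2 + w)))
l = 21
1/(o + l) = 1/(-63252 + 21) = 1/(-63231) = -1/63231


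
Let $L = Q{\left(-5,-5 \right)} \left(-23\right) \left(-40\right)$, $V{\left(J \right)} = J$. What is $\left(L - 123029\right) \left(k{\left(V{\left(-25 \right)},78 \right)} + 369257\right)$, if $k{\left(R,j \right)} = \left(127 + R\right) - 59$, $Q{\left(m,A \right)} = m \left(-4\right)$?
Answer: $-38639489700$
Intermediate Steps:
$Q{\left(m,A \right)} = - 4 m$
$L = 18400$ ($L = \left(-4\right) \left(-5\right) \left(-23\right) \left(-40\right) = 20 \left(-23\right) \left(-40\right) = \left(-460\right) \left(-40\right) = 18400$)
$k{\left(R,j \right)} = 68 + R$
$\left(L - 123029\right) \left(k{\left(V{\left(-25 \right)},78 \right)} + 369257\right) = \left(18400 - 123029\right) \left(\left(68 - 25\right) + 369257\right) = - 104629 \left(43 + 369257\right) = \left(-104629\right) 369300 = -38639489700$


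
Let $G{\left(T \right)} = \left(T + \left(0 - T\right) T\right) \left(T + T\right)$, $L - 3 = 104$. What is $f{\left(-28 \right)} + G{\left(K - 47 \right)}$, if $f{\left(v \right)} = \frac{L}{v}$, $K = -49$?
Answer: $\frac{50061205}{28} \approx 1.7879 \cdot 10^{6}$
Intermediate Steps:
$L = 107$ ($L = 3 + 104 = 107$)
$f{\left(v \right)} = \frac{107}{v}$
$G{\left(T \right)} = 2 T \left(T - T^{2}\right)$ ($G{\left(T \right)} = \left(T + - T T\right) 2 T = \left(T - T^{2}\right) 2 T = 2 T \left(T - T^{2}\right)$)
$f{\left(-28 \right)} + G{\left(K - 47 \right)} = \frac{107}{-28} + 2 \left(-49 - 47\right)^{2} \left(1 - \left(-49 - 47\right)\right) = 107 \left(- \frac{1}{28}\right) + 2 \left(-49 - 47\right)^{2} \left(1 - \left(-49 - 47\right)\right) = - \frac{107}{28} + 2 \left(-96\right)^{2} \left(1 - -96\right) = - \frac{107}{28} + 2 \cdot 9216 \left(1 + 96\right) = - \frac{107}{28} + 2 \cdot 9216 \cdot 97 = - \frac{107}{28} + 1787904 = \frac{50061205}{28}$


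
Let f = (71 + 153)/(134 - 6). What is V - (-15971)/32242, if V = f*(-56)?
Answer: -3143745/32242 ≈ -97.505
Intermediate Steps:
f = 7/4 (f = 224/128 = 224*(1/128) = 7/4 ≈ 1.7500)
V = -98 (V = (7/4)*(-56) = -98)
V - (-15971)/32242 = -98 - (-15971)/32242 = -98 - 1*(-15971/32242) = -98 + 15971/32242 = -3143745/32242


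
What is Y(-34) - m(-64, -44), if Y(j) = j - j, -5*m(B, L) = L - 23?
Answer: -67/5 ≈ -13.400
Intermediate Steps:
m(B, L) = 23/5 - L/5 (m(B, L) = -(L - 23)/5 = -(-23 + L)/5 = 23/5 - L/5)
Y(j) = 0
Y(-34) - m(-64, -44) = 0 - (23/5 - ⅕*(-44)) = 0 - (23/5 + 44/5) = 0 - 1*67/5 = 0 - 67/5 = -67/5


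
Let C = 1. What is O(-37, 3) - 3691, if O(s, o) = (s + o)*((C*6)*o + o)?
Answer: -4405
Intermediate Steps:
O(s, o) = 7*o*(o + s) (O(s, o) = (s + o)*((1*6)*o + o) = (o + s)*(6*o + o) = (o + s)*(7*o) = 7*o*(o + s))
O(-37, 3) - 3691 = 7*3*(3 - 37) - 3691 = 7*3*(-34) - 3691 = -714 - 3691 = -4405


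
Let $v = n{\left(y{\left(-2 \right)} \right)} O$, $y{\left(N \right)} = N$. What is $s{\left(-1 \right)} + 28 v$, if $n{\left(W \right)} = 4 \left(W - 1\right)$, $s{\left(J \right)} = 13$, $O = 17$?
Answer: $-5699$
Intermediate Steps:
$n{\left(W \right)} = -4 + 4 W$ ($n{\left(W \right)} = 4 \left(-1 + W\right) = -4 + 4 W$)
$v = -204$ ($v = \left(-4 + 4 \left(-2\right)\right) 17 = \left(-4 - 8\right) 17 = \left(-12\right) 17 = -204$)
$s{\left(-1 \right)} + 28 v = 13 + 28 \left(-204\right) = 13 - 5712 = -5699$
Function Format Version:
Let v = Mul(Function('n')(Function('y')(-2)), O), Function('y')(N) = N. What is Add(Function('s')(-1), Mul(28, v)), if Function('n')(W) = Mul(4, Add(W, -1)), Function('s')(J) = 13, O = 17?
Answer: -5699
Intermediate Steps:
Function('n')(W) = Add(-4, Mul(4, W)) (Function('n')(W) = Mul(4, Add(-1, W)) = Add(-4, Mul(4, W)))
v = -204 (v = Mul(Add(-4, Mul(4, -2)), 17) = Mul(Add(-4, -8), 17) = Mul(-12, 17) = -204)
Add(Function('s')(-1), Mul(28, v)) = Add(13, Mul(28, -204)) = Add(13, -5712) = -5699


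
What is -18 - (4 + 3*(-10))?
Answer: 8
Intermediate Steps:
-18 - (4 + 3*(-10)) = -18 - (4 - 30) = -18 - 1*(-26) = -18 + 26 = 8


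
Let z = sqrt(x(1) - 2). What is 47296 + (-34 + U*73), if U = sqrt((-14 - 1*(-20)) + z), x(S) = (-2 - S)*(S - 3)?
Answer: 47262 + 146*sqrt(2) ≈ 47469.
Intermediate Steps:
x(S) = (-3 + S)*(-2 - S) (x(S) = (-2 - S)*(-3 + S) = (-3 + S)*(-2 - S))
z = 2 (z = sqrt((6 + 1 - 1*1**2) - 2) = sqrt((6 + 1 - 1*1) - 2) = sqrt((6 + 1 - 1) - 2) = sqrt(6 - 2) = sqrt(4) = 2)
U = 2*sqrt(2) (U = sqrt((-14 - 1*(-20)) + 2) = sqrt((-14 + 20) + 2) = sqrt(6 + 2) = sqrt(8) = 2*sqrt(2) ≈ 2.8284)
47296 + (-34 + U*73) = 47296 + (-34 + (2*sqrt(2))*73) = 47296 + (-34 + 146*sqrt(2)) = 47262 + 146*sqrt(2)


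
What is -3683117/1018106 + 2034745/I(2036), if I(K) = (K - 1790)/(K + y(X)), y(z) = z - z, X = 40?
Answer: 2108874189620069/125227038 ≈ 1.6840e+7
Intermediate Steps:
y(z) = 0
I(K) = (-1790 + K)/K (I(K) = (K - 1790)/(K + 0) = (-1790 + K)/K)
-3683117/1018106 + 2034745/I(2036) = -3683117/1018106 + 2034745/(((-1790 + 2036)/2036)) = -3683117*1/1018106 + 2034745/(((1/2036)*246)) = -3683117/1018106 + 2034745/(123/1018) = -3683117/1018106 + 2034745*(1018/123) = -3683117/1018106 + 2071370410/123 = 2108874189620069/125227038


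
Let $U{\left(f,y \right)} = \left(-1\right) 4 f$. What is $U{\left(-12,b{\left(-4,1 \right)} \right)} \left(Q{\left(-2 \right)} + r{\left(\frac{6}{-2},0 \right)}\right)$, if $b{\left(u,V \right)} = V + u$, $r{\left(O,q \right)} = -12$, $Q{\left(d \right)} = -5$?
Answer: $-816$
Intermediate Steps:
$U{\left(f,y \right)} = - 4 f$
$U{\left(-12,b{\left(-4,1 \right)} \right)} \left(Q{\left(-2 \right)} + r{\left(\frac{6}{-2},0 \right)}\right) = \left(-4\right) \left(-12\right) \left(-5 - 12\right) = 48 \left(-17\right) = -816$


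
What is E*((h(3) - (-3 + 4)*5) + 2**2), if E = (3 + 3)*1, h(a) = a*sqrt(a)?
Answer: -6 + 18*sqrt(3) ≈ 25.177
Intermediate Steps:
h(a) = a**(3/2)
E = 6 (E = 6*1 = 6)
E*((h(3) - (-3 + 4)*5) + 2**2) = 6*((3**(3/2) - (-3 + 4)*5) + 2**2) = 6*((3*sqrt(3) - 5) + 4) = 6*((-5 + 3*sqrt(3)) + 4) = 6*(-1 + 3*sqrt(3)) = -6 + 18*sqrt(3)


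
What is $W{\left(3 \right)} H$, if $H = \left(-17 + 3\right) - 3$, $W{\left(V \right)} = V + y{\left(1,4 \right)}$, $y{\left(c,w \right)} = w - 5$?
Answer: $-34$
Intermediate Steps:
$y{\left(c,w \right)} = -5 + w$
$W{\left(V \right)} = -1 + V$ ($W{\left(V \right)} = V + \left(-5 + 4\right) = V - 1 = -1 + V$)
$H = -17$ ($H = -14 - 3 = -17$)
$W{\left(3 \right)} H = \left(-1 + 3\right) \left(-17\right) = 2 \left(-17\right) = -34$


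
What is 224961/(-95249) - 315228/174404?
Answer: -1574073864/377541059 ≈ -4.1693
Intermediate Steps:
224961/(-95249) - 315228/174404 = 224961*(-1/95249) - 315228*1/174404 = -20451/8659 - 78807/43601 = -1574073864/377541059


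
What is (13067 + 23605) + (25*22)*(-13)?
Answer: 29522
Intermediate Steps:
(13067 + 23605) + (25*22)*(-13) = 36672 + 550*(-13) = 36672 - 7150 = 29522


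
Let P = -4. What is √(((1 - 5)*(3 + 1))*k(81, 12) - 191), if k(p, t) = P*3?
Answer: 1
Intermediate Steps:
k(p, t) = -12 (k(p, t) = -4*3 = -12)
√(((1 - 5)*(3 + 1))*k(81, 12) - 191) = √(((1 - 5)*(3 + 1))*(-12) - 191) = √(-4*4*(-12) - 191) = √(-16*(-12) - 191) = √(192 - 191) = √1 = 1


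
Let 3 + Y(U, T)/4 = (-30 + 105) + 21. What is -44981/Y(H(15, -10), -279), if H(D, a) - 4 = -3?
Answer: -1451/12 ≈ -120.92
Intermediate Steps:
H(D, a) = 1 (H(D, a) = 4 - 3 = 1)
Y(U, T) = 372 (Y(U, T) = -12 + 4*((-30 + 105) + 21) = -12 + 4*(75 + 21) = -12 + 4*96 = -12 + 384 = 372)
-44981/Y(H(15, -10), -279) = -44981/372 = -44981*1/372 = -1451/12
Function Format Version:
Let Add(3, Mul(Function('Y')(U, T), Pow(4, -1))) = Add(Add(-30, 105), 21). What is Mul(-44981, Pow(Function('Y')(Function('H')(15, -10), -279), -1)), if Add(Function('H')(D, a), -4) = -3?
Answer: Rational(-1451, 12) ≈ -120.92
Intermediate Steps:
Function('H')(D, a) = 1 (Function('H')(D, a) = Add(4, -3) = 1)
Function('Y')(U, T) = 372 (Function('Y')(U, T) = Add(-12, Mul(4, Add(Add(-30, 105), 21))) = Add(-12, Mul(4, Add(75, 21))) = Add(-12, Mul(4, 96)) = Add(-12, 384) = 372)
Mul(-44981, Pow(Function('Y')(Function('H')(15, -10), -279), -1)) = Mul(-44981, Pow(372, -1)) = Mul(-44981, Rational(1, 372)) = Rational(-1451, 12)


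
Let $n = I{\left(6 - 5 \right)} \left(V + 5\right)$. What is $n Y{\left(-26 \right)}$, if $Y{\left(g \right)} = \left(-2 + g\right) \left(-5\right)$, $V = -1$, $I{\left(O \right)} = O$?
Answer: $560$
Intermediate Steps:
$Y{\left(g \right)} = 10 - 5 g$
$n = 4$ ($n = \left(6 - 5\right) \left(-1 + 5\right) = \left(6 - 5\right) 4 = 1 \cdot 4 = 4$)
$n Y{\left(-26 \right)} = 4 \left(10 - -130\right) = 4 \left(10 + 130\right) = 4 \cdot 140 = 560$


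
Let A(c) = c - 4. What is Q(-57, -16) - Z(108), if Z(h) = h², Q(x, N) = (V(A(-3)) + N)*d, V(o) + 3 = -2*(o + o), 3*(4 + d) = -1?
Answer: -11703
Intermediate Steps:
d = -13/3 (d = -4 + (⅓)*(-1) = -4 - ⅓ = -13/3 ≈ -4.3333)
A(c) = -4 + c
V(o) = -3 - 4*o (V(o) = -3 - 2*(o + o) = -3 - 4*o)
Q(x, N) = -325/3 - 13*N/3 (Q(x, N) = ((-3 - 4*(-4 - 3)) + N)*(-13/3) = ((-3 - 4*(-7)) + N)*(-13/3) = ((-3 + 28) + N)*(-13/3) = (25 + N)*(-13/3) = -325/3 - 13*N/3)
Q(-57, -16) - Z(108) = (-325/3 - 13/3*(-16)) - 1*108² = (-325/3 + 208/3) - 1*11664 = -39 - 11664 = -11703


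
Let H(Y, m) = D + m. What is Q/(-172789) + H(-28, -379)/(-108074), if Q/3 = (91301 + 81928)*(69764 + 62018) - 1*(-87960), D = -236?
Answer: -7401518692599201/18673998386 ≈ -3.9635e+5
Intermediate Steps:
H(Y, m) = -236 + m
Q = 68485656114 (Q = 3*((91301 + 81928)*(69764 + 62018) - 1*(-87960)) = 3*(173229*131782 + 87960) = 3*(22828464078 + 87960) = 3*22828552038 = 68485656114)
Q/(-172789) + H(-28, -379)/(-108074) = 68485656114/(-172789) + (-236 - 379)/(-108074) = 68485656114*(-1/172789) - 615*(-1/108074) = -68485656114/172789 + 615/108074 = -7401518692599201/18673998386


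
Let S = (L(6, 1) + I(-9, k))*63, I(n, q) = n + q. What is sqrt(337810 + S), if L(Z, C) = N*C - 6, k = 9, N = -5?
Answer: sqrt(337117) ≈ 580.62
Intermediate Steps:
L(Z, C) = -6 - 5*C (L(Z, C) = -5*C - 6 = -6 - 5*C)
S = -693 (S = ((-6 - 5*1) + (-9 + 9))*63 = ((-6 - 5) + 0)*63 = (-11 + 0)*63 = -11*63 = -693)
sqrt(337810 + S) = sqrt(337810 - 693) = sqrt(337117)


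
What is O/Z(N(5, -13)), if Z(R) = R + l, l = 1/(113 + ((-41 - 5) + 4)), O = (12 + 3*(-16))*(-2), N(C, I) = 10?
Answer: 568/79 ≈ 7.1899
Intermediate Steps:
O = 72 (O = (12 - 48)*(-2) = -36*(-2) = 72)
l = 1/71 (l = 1/(113 + (-46 + 4)) = 1/(113 - 42) = 1/71 ≈ 0.014085)
Z(R) = 1/71 + R (Z(R) = R + 1/71 = 1/71 + R)
O/Z(N(5, -13)) = 72/(1/71 + 10) = 72/(711/71) = 72*(71/711) = 568/79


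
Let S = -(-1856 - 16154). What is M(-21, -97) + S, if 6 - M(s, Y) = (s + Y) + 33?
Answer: 18101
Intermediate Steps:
M(s, Y) = -27 - Y - s (M(s, Y) = 6 - ((s + Y) + 33) = 6 - ((Y + s) + 33) = 6 - (33 + Y + s) = 6 + (-33 - Y - s) = -27 - Y - s)
S = 18010 (S = -1*(-18010) = 18010)
M(-21, -97) + S = (-27 - 1*(-97) - 1*(-21)) + 18010 = (-27 + 97 + 21) + 18010 = 91 + 18010 = 18101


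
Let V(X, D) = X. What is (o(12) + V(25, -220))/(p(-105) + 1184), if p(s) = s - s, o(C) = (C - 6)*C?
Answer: 97/1184 ≈ 0.081926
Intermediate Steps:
o(C) = C*(-6 + C) (o(C) = (-6 + C)*C = C*(-6 + C))
p(s) = 0
(o(12) + V(25, -220))/(p(-105) + 1184) = (12*(-6 + 12) + 25)/(0 + 1184) = (12*6 + 25)/1184 = (72 + 25)*(1/1184) = 97*(1/1184) = 97/1184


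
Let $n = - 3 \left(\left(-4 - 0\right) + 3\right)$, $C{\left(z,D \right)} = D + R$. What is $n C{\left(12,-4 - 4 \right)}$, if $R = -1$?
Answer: $-27$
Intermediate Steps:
$C{\left(z,D \right)} = -1 + D$ ($C{\left(z,D \right)} = D - 1 = -1 + D$)
$n = 3$ ($n = - 3 \left(\left(-4 + 0\right) + 3\right) = - 3 \left(-4 + 3\right) = \left(-3\right) \left(-1\right) = 3$)
$n C{\left(12,-4 - 4 \right)} = 3 \left(-1 - 8\right) = 3 \left(-9\right) = -27$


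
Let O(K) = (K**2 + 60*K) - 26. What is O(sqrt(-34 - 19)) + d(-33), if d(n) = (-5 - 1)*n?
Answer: 119 + 60*I*sqrt(53) ≈ 119.0 + 436.81*I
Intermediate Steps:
O(K) = -26 + K**2 + 60*K
d(n) = -6*n
O(sqrt(-34 - 19)) + d(-33) = (-26 + (sqrt(-34 - 19))**2 + 60*sqrt(-34 - 19)) - 6*(-33) = (-26 + (sqrt(-53))**2 + 60*sqrt(-53)) + 198 = (-26 + (I*sqrt(53))**2 + 60*(I*sqrt(53))) + 198 = (-26 - 53 + 60*I*sqrt(53)) + 198 = (-79 + 60*I*sqrt(53)) + 198 = 119 + 60*I*sqrt(53)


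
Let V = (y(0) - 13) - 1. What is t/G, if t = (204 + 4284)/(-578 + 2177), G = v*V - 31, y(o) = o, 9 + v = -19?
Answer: 1496/192413 ≈ 0.0077749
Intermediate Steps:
v = -28 (v = -9 - 19 = -28)
V = -14 (V = (0 - 13) - 1 = -13 - 1 = -14)
G = 361 (G = -28*(-14) - 31 = 392 - 31 = 361)
t = 1496/533 (t = 4488/1599 = 4488*(1/1599) = 1496/533 ≈ 2.8068)
t/G = (1496/533)/361 = (1496/533)*(1/361) = 1496/192413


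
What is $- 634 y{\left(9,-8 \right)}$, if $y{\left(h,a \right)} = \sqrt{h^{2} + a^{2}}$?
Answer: $- 634 \sqrt{145} \approx -7634.4$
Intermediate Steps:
$y{\left(h,a \right)} = \sqrt{a^{2} + h^{2}}$
$- 634 y{\left(9,-8 \right)} = - 634 \sqrt{\left(-8\right)^{2} + 9^{2}} = - 634 \sqrt{64 + 81} = - 634 \sqrt{145}$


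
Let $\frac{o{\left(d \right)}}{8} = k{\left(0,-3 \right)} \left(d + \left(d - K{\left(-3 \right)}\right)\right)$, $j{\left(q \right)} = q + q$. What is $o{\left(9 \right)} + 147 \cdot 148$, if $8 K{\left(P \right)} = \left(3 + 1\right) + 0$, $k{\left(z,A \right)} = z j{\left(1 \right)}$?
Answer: $21756$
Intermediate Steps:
$j{\left(q \right)} = 2 q$
$k{\left(z,A \right)} = 2 z$ ($k{\left(z,A \right)} = z 2 \cdot 1 = z 2 = 2 z$)
$K{\left(P \right)} = \frac{1}{2}$ ($K{\left(P \right)} = \frac{\left(3 + 1\right) + 0}{8} = \frac{4 + 0}{8} = \frac{1}{8} \cdot 4 = \frac{1}{2}$)
$o{\left(d \right)} = 0$ ($o{\left(d \right)} = 8 \cdot 2 \cdot 0 \left(d + \left(d - \frac{1}{2}\right)\right) = 8 \cdot 0 \left(d + \left(d - \frac{1}{2}\right)\right) = 8 \cdot 0 \left(d + \left(- \frac{1}{2} + d\right)\right) = 8 \cdot 0 \left(- \frac{1}{2} + 2 d\right) = 8 \cdot 0 = 0$)
$o{\left(9 \right)} + 147 \cdot 148 = 0 + 147 \cdot 148 = 0 + 21756 = 21756$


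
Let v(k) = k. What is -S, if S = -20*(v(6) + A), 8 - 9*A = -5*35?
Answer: 1580/3 ≈ 526.67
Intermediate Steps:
A = 61/3 (A = 8/9 - (-5)*35/9 = 8/9 - ⅑*(-175) = 8/9 + 175/9 = 61/3 ≈ 20.333)
S = -1580/3 (S = -20*(6 + 61/3) = -20*79/3 = -1580/3 ≈ -526.67)
-S = -1*(-1580/3) = 1580/3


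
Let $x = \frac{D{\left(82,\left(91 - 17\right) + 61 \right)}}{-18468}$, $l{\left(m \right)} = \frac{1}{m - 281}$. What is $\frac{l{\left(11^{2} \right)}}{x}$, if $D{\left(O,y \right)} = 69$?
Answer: $\frac{1539}{920} \approx 1.6728$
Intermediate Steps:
$l{\left(m \right)} = \frac{1}{-281 + m}$
$x = - \frac{23}{6156}$ ($x = \frac{69}{-18468} = 69 \left(- \frac{1}{18468}\right) = - \frac{23}{6156} \approx -0.0037362$)
$\frac{l{\left(11^{2} \right)}}{x} = \frac{1}{\left(-281 + 11^{2}\right) \left(- \frac{23}{6156}\right)} = \frac{1}{-281 + 121} \left(- \frac{6156}{23}\right) = \frac{1}{-160} \left(- \frac{6156}{23}\right) = \left(- \frac{1}{160}\right) \left(- \frac{6156}{23}\right) = \frac{1539}{920}$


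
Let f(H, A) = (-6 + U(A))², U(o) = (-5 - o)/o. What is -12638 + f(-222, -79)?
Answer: -78573454/6241 ≈ -12590.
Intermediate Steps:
U(o) = (-5 - o)/o
f(H, A) = (-6 + (-5 - A)/A)²
-12638 + f(-222, -79) = -12638 + (5 + 7*(-79))²/(-79)² = -12638 + (5 - 553)²/6241 = -12638 + (1/6241)*(-548)² = -12638 + (1/6241)*300304 = -12638 + 300304/6241 = -78573454/6241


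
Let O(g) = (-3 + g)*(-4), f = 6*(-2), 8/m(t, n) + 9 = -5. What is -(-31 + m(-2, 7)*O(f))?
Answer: 457/7 ≈ 65.286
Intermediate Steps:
m(t, n) = -4/7 (m(t, n) = 8/(-9 - 5) = 8/(-14) = 8*(-1/14) = -4/7)
f = -12
O(g) = 12 - 4*g
-(-31 + m(-2, 7)*O(f)) = -(-31 - 4*(12 - 4*(-12))/7) = -(-31 - 4*(12 + 48)/7) = -(-31 - 4/7*60) = -(-31 - 240/7) = -1*(-457/7) = 457/7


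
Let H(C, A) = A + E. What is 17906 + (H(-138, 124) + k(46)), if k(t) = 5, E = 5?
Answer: 18040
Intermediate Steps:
H(C, A) = 5 + A (H(C, A) = A + 5 = 5 + A)
17906 + (H(-138, 124) + k(46)) = 17906 + ((5 + 124) + 5) = 17906 + (129 + 5) = 17906 + 134 = 18040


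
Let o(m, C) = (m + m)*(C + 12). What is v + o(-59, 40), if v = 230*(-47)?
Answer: -16946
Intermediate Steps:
o(m, C) = 2*m*(12 + C) (o(m, C) = (2*m)*(12 + C) = 2*m*(12 + C))
v = -10810
v + o(-59, 40) = -10810 + 2*(-59)*(12 + 40) = -10810 + 2*(-59)*52 = -10810 - 6136 = -16946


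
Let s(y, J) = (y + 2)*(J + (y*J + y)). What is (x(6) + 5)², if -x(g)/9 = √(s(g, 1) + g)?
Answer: 8935 - 90*√110 ≈ 7991.1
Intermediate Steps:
s(y, J) = (2 + y)*(J + y + J*y) (s(y, J) = (2 + y)*(J + (J*y + y)) = (2 + y)*(J + (y + J*y)) = (2 + y)*(J + y + J*y))
x(g) = -9*√(2 + 2*g² + 6*g) (x(g) = -9*√((g² + 2*1 + 2*g + 1*g² + 3*1*g) + g) = -9*√((g² + 2 + 2*g + g² + 3*g) + g) = -9*√((2 + 2*g² + 5*g) + g) = -9*√(2 + 2*g² + 6*g))
(x(6) + 5)² = (-9*√(2 + 2*6² + 6*6) + 5)² = (-9*√(2 + 2*36 + 36) + 5)² = (-9*√(2 + 72 + 36) + 5)² = (-9*√110 + 5)² = (5 - 9*√110)²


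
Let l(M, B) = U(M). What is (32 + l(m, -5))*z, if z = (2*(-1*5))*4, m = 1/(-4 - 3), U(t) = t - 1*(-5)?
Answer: -10320/7 ≈ -1474.3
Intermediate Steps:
U(t) = 5 + t (U(t) = t + 5 = 5 + t)
m = -⅐ (m = 1/(-7) = -⅐ ≈ -0.14286)
l(M, B) = 5 + M
z = -40 (z = (2*(-5))*4 = -10*4 = -40)
(32 + l(m, -5))*z = (32 + (5 - ⅐))*(-40) = (32 + 34/7)*(-40) = (258/7)*(-40) = -10320/7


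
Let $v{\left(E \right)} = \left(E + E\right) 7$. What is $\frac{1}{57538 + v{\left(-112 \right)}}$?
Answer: $\frac{1}{55970} \approx 1.7867 \cdot 10^{-5}$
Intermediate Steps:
$v{\left(E \right)} = 14 E$ ($v{\left(E \right)} = 2 E 7 = 14 E$)
$\frac{1}{57538 + v{\left(-112 \right)}} = \frac{1}{57538 + 14 \left(-112\right)} = \frac{1}{57538 - 1568} = \frac{1}{55970}$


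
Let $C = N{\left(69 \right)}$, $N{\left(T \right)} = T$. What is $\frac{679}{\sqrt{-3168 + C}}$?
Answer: $- \frac{679 i \sqrt{3099}}{3099} \approx - 12.197 i$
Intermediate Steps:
$C = 69$
$\frac{679}{\sqrt{-3168 + C}} = \frac{679}{\sqrt{-3168 + 69}} = \frac{679}{\sqrt{-3099}} = \frac{679}{i \sqrt{3099}} = 679 \left(- \frac{i \sqrt{3099}}{3099}\right) = - \frac{679 i \sqrt{3099}}{3099}$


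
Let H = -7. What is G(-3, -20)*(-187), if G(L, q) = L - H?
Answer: -748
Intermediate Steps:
G(L, q) = 7 + L (G(L, q) = L - 1*(-7) = L + 7 = 7 + L)
G(-3, -20)*(-187) = (7 - 3)*(-187) = 4*(-187) = -748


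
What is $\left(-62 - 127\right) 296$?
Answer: $-55944$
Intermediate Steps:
$\left(-62 - 127\right) 296 = \left(-189\right) 296 = -55944$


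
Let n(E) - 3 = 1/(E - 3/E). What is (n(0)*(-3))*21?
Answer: -189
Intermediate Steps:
n(E) = 3 + 1/(E - 3/E)
(n(0)*(-3))*21 = (((-9 + 0 + 3*0**2)/(-3 + 0**2))*(-3))*21 = (((-9 + 0 + 3*0)/(-3 + 0))*(-3))*21 = (((-9 + 0 + 0)/(-3))*(-3))*21 = (-1/3*(-9)*(-3))*21 = (3*(-3))*21 = -9*21 = -189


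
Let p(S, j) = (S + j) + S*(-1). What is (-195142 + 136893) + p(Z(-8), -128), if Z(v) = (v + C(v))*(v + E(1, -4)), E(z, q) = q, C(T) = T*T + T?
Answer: -58377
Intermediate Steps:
C(T) = T + T² (C(T) = T² + T = T + T²)
Z(v) = (-4 + v)*(v + v*(1 + v)) (Z(v) = (v + v*(1 + v))*(v - 4) = (v + v*(1 + v))*(-4 + v) = (-4 + v)*(v + v*(1 + v)))
p(S, j) = j (p(S, j) = (S + j) - S = j)
(-195142 + 136893) + p(Z(-8), -128) = (-195142 + 136893) - 128 = -58249 - 128 = -58377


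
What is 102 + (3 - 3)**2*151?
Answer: 102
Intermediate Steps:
102 + (3 - 3)**2*151 = 102 + 0**2*151 = 102 + 0*151 = 102 + 0 = 102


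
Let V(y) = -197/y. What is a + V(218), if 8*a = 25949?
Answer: 2827653/872 ≈ 3242.7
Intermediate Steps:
a = 25949/8 (a = (⅛)*25949 = 25949/8 ≈ 3243.6)
a + V(218) = 25949/8 - 197/218 = 2827653/872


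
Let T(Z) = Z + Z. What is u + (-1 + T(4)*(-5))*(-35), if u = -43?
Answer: 1392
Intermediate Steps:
T(Z) = 2*Z
u + (-1 + T(4)*(-5))*(-35) = -43 + (-1 + (2*4)*(-5))*(-35) = -43 + (-1 + 8*(-5))*(-35) = -43 + (-1 - 40)*(-35) = -43 - 41*(-35) = -43 + 1435 = 1392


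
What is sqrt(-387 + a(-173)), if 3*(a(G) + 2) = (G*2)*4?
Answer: I*sqrt(7653)/3 ≈ 29.16*I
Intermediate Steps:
a(G) = -2 + 8*G/3 (a(G) = -2 + ((G*2)*4)/3 = -2 + ((2*G)*4)/3 = -2 + (8*G)/3 = -2 + 8*G/3)
sqrt(-387 + a(-173)) = sqrt(-387 + (-2 + (8/3)*(-173))) = sqrt(-387 + (-2 - 1384/3)) = sqrt(-387 - 1390/3) = sqrt(-2551/3) = I*sqrt(7653)/3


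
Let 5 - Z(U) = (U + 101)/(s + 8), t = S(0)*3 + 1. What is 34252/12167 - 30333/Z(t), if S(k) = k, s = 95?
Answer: -37999199857/5024971 ≈ -7562.1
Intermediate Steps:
t = 1 (t = 0*3 + 1 = 0 + 1 = 1)
Z(U) = 414/103 - U/103 (Z(U) = 5 - (U + 101)/(95 + 8) = 5 - (101 + U)/103 = 5 - (101/103 + U/103) = 5 + (-101/103 - U/103) = 414/103 - U/103)
34252/12167 - 30333/Z(t) = 34252/12167 - 30333/(414/103 - 1/103*1) = 34252*(1/12167) - 30333/(414/103 - 1/103) = 34252/12167 - 30333/413/103 = 34252/12167 - 30333*103/413 = 34252/12167 - 3124299/413 = -37999199857/5024971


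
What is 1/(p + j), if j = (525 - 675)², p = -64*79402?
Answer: -1/5059228 ≈ -1.9766e-7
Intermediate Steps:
p = -5081728
j = 22500 (j = (-150)² = 22500)
1/(p + j) = 1/(-5081728 + 22500) = 1/(-5059228) = -1/5059228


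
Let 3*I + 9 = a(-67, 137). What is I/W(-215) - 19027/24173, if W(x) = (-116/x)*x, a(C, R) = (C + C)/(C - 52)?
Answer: -765296023/1001052276 ≈ -0.76449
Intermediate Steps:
a(C, R) = 2*C/(-52 + C) (a(C, R) = (2*C)/(-52 + C) = 2*C/(-52 + C))
I = -937/357 (I = -3 + (2*(-67)/(-52 - 67))/3 = -3 + (2*(-67)/(-119))/3 = -3 + (2*(-67)*(-1/119))/3 = -3 + (1/3)*(134/119) = -3 + 134/357 = -937/357 ≈ -2.6246)
W(x) = -116
I/W(-215) - 19027/24173 = -937/357/(-116) - 19027/24173 = -937/357*(-1/116) - 19027*1/24173 = 937/41412 - 19027/24173 = -765296023/1001052276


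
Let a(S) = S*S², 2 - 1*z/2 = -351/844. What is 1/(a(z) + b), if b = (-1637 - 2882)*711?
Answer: -75151448/241453801601713 ≈ -3.1125e-7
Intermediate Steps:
z = 2039/422 (z = 4 - (-702)/844 = 4 - 2*(-351/844) = 4 + 351/422 = 2039/422 ≈ 4.8318)
a(S) = S³
b = -3213009 (b = -4519*711 = -3213009)
1/(a(z) + b) = 1/((2039/422)³ - 3213009) = 1/(8477185319/75151448 - 3213009) = 1/(-241453801601713/75151448) = -75151448/241453801601713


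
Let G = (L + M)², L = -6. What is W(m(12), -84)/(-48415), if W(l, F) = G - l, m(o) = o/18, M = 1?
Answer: -73/145245 ≈ -0.00050260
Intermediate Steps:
m(o) = o/18 (m(o) = o*(1/18) = o/18)
G = 25 (G = (-6 + 1)² = (-5)² = 25)
W(l, F) = 25 - l
W(m(12), -84)/(-48415) = (25 - 12/18)/(-48415) = (25 - 1*⅔)*(-1/48415) = (25 - ⅔)*(-1/48415) = (73/3)*(-1/48415) = -73/145245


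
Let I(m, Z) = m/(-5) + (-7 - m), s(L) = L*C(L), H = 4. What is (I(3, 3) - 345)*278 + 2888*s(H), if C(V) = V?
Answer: -263244/5 ≈ -52649.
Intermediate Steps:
s(L) = L² (s(L) = L*L = L²)
I(m, Z) = -7 - 6*m/5 (I(m, Z) = m*(-⅕) + (-7 - m) = -m/5 + (-7 - m) = -7 - 6*m/5)
(I(3, 3) - 345)*278 + 2888*s(H) = ((-7 - 6/5*3) - 345)*278 + 2888*4² = ((-7 - 18/5) - 345)*278 + 2888*16 = (-53/5 - 345)*278 + 46208 = -1778/5*278 + 46208 = -494284/5 + 46208 = -263244/5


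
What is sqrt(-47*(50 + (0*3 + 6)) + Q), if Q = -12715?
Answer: I*sqrt(15347) ≈ 123.88*I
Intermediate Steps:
sqrt(-47*(50 + (0*3 + 6)) + Q) = sqrt(-47*(50 + (0*3 + 6)) - 12715) = sqrt(-47*(50 + (0 + 6)) - 12715) = sqrt(-47*(50 + 6) - 12715) = sqrt(-47*56 - 12715) = sqrt(-2632 - 12715) = sqrt(-15347) = I*sqrt(15347)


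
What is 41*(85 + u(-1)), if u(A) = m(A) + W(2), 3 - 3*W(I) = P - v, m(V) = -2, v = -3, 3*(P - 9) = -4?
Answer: 29684/9 ≈ 3298.2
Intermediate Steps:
P = 23/3 (P = 9 + (⅓)*(-4) = 9 - 4/3 = 23/3 ≈ 7.6667)
W(I) = -23/9 (W(I) = 1 - (23/3 - 1*(-3))/3 = 1 - (23/3 + 3)/3 = 1 - ⅓*32/3 = 1 - 32/9 = -23/9)
u(A) = -41/9 (u(A) = -2 - 23/9 = -41/9)
41*(85 + u(-1)) = 41*(85 - 41/9) = 41*(724/9) = 29684/9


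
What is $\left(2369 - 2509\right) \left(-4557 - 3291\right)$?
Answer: $1098720$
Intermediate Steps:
$\left(2369 - 2509\right) \left(-4557 - 3291\right) = - 140 \left(-4557 - 3291\right) = \left(-140\right) \left(-7848\right) = 1098720$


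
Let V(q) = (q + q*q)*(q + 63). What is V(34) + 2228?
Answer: 117658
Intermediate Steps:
V(q) = (63 + q)*(q + q²) (V(q) = (q + q²)*(63 + q) = (63 + q)*(q + q²))
V(34) + 2228 = 34*(63 + 34² + 64*34) + 2228 = 34*(63 + 1156 + 2176) + 2228 = 34*3395 + 2228 = 115430 + 2228 = 117658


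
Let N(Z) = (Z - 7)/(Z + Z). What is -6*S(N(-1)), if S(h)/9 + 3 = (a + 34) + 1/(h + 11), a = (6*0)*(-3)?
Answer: -8388/5 ≈ -1677.6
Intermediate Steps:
N(Z) = (-7 + Z)/(2*Z) (N(Z) = (-7 + Z)/((2*Z)) = (-7 + Z)*(1/(2*Z)) = (-7 + Z)/(2*Z))
a = 0 (a = 0*(-3) = 0)
S(h) = 279 + 9/(11 + h) (S(h) = -27 + 9*((0 + 34) + 1/(h + 11)) = -27 + 9*(34 + 1/(11 + h)) = -27 + (306 + 9/(11 + h)) = 279 + 9/(11 + h))
-6*S(N(-1)) = -54*(342 + 31*((½)*(-7 - 1)/(-1)))/(11 + (½)*(-7 - 1)/(-1)) = -54*(342 + 31*((½)*(-1)*(-8)))/(11 + (½)*(-1)*(-8)) = -54*(342 + 31*4)/(11 + 4) = -54*(342 + 124)/15 = -54*466/15 = -6*1398/5 = -8388/5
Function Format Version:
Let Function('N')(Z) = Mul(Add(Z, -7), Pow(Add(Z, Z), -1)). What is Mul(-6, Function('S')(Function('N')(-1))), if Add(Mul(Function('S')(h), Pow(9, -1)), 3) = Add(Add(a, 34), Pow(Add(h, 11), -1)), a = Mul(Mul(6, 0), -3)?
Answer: Rational(-8388, 5) ≈ -1677.6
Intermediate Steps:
Function('N')(Z) = Mul(Rational(1, 2), Pow(Z, -1), Add(-7, Z)) (Function('N')(Z) = Mul(Add(-7, Z), Pow(Mul(2, Z), -1)) = Mul(Add(-7, Z), Mul(Rational(1, 2), Pow(Z, -1))) = Mul(Rational(1, 2), Pow(Z, -1), Add(-7, Z)))
a = 0 (a = Mul(0, -3) = 0)
Function('S')(h) = Add(279, Mul(9, Pow(Add(11, h), -1))) (Function('S')(h) = Add(-27, Mul(9, Add(Add(0, 34), Pow(Add(h, 11), -1)))) = Add(-27, Mul(9, Add(34, Pow(Add(11, h), -1)))) = Add(-27, Add(306, Mul(9, Pow(Add(11, h), -1)))) = Add(279, Mul(9, Pow(Add(11, h), -1))))
Mul(-6, Function('S')(Function('N')(-1))) = Mul(-6, Mul(9, Pow(Add(11, Mul(Rational(1, 2), Pow(-1, -1), Add(-7, -1))), -1), Add(342, Mul(31, Mul(Rational(1, 2), Pow(-1, -1), Add(-7, -1)))))) = Mul(-6, Mul(9, Pow(Add(11, Mul(Rational(1, 2), -1, -8)), -1), Add(342, Mul(31, Mul(Rational(1, 2), -1, -8))))) = Mul(-6, Mul(9, Pow(Add(11, 4), -1), Add(342, Mul(31, 4)))) = Mul(-6, Mul(9, Pow(15, -1), Add(342, 124))) = Mul(-6, Mul(9, Rational(1, 15), 466)) = Mul(-6, Rational(1398, 5)) = Rational(-8388, 5)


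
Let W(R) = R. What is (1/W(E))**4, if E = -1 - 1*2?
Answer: 1/81 ≈ 0.012346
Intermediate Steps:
E = -3 (E = -1 - 2 = -3)
(1/W(E))**4 = (1/(-3))**4 = (-1/3)**4 = 1/81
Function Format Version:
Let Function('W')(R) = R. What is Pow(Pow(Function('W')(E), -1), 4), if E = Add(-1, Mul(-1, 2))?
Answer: Rational(1, 81) ≈ 0.012346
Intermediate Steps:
E = -3 (E = Add(-1, -2) = -3)
Pow(Pow(Function('W')(E), -1), 4) = Pow(Pow(-3, -1), 4) = Pow(Rational(-1, 3), 4) = Rational(1, 81)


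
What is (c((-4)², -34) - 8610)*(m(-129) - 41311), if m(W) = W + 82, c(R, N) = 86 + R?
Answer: 351873864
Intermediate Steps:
m(W) = 82 + W
(c((-4)², -34) - 8610)*(m(-129) - 41311) = ((86 + (-4)²) - 8610)*((82 - 129) - 41311) = ((86 + 16) - 8610)*(-47 - 41311) = (102 - 8610)*(-41358) = -8508*(-41358) = 351873864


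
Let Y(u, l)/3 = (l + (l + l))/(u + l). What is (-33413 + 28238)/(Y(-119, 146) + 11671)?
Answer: -15525/35159 ≈ -0.44157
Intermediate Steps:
Y(u, l) = 9*l/(l + u) (Y(u, l) = 3*((l + (l + l))/(u + l)) = 3*((l + 2*l)/(l + u)) = 3*((3*l)/(l + u)) = 3*(3*l/(l + u)) = 9*l/(l + u))
(-33413 + 28238)/(Y(-119, 146) + 11671) = (-33413 + 28238)/(9*146/(146 - 119) + 11671) = -5175/(9*146/27 + 11671) = -5175/(9*146*(1/27) + 11671) = -5175/(146/3 + 11671) = -5175/35159/3 = -5175*3/35159 = -15525/35159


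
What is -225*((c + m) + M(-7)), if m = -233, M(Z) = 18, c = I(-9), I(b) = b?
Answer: 50400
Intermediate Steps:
c = -9
-225*((c + m) + M(-7)) = -225*((-9 - 233) + 18) = -225*(-242 + 18) = -225*(-224) = 50400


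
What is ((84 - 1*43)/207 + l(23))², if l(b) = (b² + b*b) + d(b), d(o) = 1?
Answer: 48072316516/42849 ≈ 1.1219e+6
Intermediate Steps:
l(b) = 1 + 2*b² (l(b) = (b² + b*b) + 1 = (b² + b²) + 1 = 2*b² + 1 = 1 + 2*b²)
((84 - 1*43)/207 + l(23))² = ((84 - 1*43)/207 + (1 + 2*23²))² = ((84 - 43)*(1/207) + (1 + 2*529))² = (41*(1/207) + (1 + 1058))² = (41/207 + 1059)² = (219254/207)² = 48072316516/42849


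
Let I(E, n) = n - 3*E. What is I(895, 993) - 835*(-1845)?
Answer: 1538883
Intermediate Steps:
I(895, 993) - 835*(-1845) = (993 - 3*895) - 835*(-1845) = (993 - 2685) + 1540575 = -1692 + 1540575 = 1538883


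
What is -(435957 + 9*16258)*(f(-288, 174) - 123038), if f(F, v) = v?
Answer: 71541127056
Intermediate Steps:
-(435957 + 9*16258)*(f(-288, 174) - 123038) = -(435957 + 9*16258)*(174 - 123038) = -(435957 + 146322)*(-122864) = -582279*(-122864) = -1*(-71541127056) = 71541127056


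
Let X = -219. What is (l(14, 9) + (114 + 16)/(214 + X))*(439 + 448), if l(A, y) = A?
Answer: -10644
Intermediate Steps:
(l(14, 9) + (114 + 16)/(214 + X))*(439 + 448) = (14 + (114 + 16)/(214 - 219))*(439 + 448) = (14 + 130/(-5))*887 = (14 + 130*(-⅕))*887 = (14 - 26)*887 = -12*887 = -10644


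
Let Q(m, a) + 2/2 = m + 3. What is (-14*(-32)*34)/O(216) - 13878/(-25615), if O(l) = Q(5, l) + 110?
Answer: 391791406/2996955 ≈ 130.73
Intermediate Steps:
Q(m, a) = 2 + m (Q(m, a) = -1 + (m + 3) = -1 + (3 + m) = 2 + m)
O(l) = 117 (O(l) = (2 + 5) + 110 = 7 + 110 = 117)
(-14*(-32)*34)/O(216) - 13878/(-25615) = (-14*(-32)*34)/117 - 13878/(-25615) = (448*34)*(1/117) - 13878*(-1/25615) = 15232*(1/117) + 13878/25615 = 15232/117 + 13878/25615 = 391791406/2996955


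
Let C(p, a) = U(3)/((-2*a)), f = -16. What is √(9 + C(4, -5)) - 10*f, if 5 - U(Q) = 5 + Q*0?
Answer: 163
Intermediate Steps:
U(Q) = 0 (U(Q) = 5 - (5 + Q*0) = 5 - (5 + 0) = 5 - 1*5 = 5 - 5 = 0)
C(p, a) = 0 (C(p, a) = 0/((-2*a)) = 0*(-1/(2*a)) = 0)
√(9 + C(4, -5)) - 10*f = √(9 + 0) - 10*(-16) = √9 + 160 = 3 + 160 = 163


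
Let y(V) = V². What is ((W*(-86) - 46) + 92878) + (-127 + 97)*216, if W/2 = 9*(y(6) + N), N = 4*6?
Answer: -6528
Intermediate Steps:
N = 24
W = 1080 (W = 2*(9*(6² + 24)) = 2*(9*(36 + 24)) = 2*(9*60) = 2*540 = 1080)
((W*(-86) - 46) + 92878) + (-127 + 97)*216 = ((1080*(-86) - 46) + 92878) + (-127 + 97)*216 = ((-92880 - 46) + 92878) - 30*216 = (-92926 + 92878) - 6480 = -48 - 6480 = -6528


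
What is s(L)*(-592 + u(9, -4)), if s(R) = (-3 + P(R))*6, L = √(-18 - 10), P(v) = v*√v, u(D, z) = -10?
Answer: 10836 - 7224*√2*7^(¾)*I^(3/2) ≈ 41925.0 - 31089.0*I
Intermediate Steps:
P(v) = v^(3/2)
L = 2*I*√7 (L = √(-28) = 2*I*√7 ≈ 5.2915*I)
s(R) = -18 + 6*R^(3/2) (s(R) = (-3 + R^(3/2))*6 = -18 + 6*R^(3/2))
s(L)*(-592 + u(9, -4)) = (-18 + 6*(2*I*√7)^(3/2))*(-592 - 10) = (-18 + 6*(2*√2*7^(¾)*I^(3/2)))*(-602) = (-18 + 12*√2*7^(¾)*I^(3/2))*(-602) = 10836 - 7224*√2*7^(¾)*I^(3/2)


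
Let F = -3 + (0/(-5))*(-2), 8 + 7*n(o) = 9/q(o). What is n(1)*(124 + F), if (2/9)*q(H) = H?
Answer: -726/7 ≈ -103.71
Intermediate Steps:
q(H) = 9*H/2
n(o) = -8/7 + 2/(7*o) (n(o) = -8/7 + (9/((9*o/2)))/7 = -8/7 + (9*(2/(9*o)))/7 = -8/7 + (2/o)/7 = -8/7 + 2/(7*o))
F = -3 (F = -3 + (0*(-⅕))*(-2) = -3 + 0*(-2) = -3 + 0 = -3)
n(1)*(124 + F) = ((2/7)*(1 - 4*1)/1)*(124 - 3) = ((2/7)*1*(1 - 4))*121 = ((2/7)*1*(-3))*121 = -6/7*121 = -726/7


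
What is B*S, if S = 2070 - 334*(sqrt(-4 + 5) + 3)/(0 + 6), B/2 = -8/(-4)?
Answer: 22168/3 ≈ 7389.3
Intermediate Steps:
B = 4 (B = 2*(-8/(-4)) = 2*(-8*(-1/4)) = 2*2 = 4)
S = 5542/3 (S = 2070 - 334*(sqrt(1) + 3)/6 = 2070 - 334*(1 + 3)*(1/6) = 2070 - 334*4*(1/6) = 2070 - 334*2/3 = 2070 - 1*668/3 = 2070 - 668/3 = 5542/3 ≈ 1847.3)
B*S = 4*(5542/3) = 22168/3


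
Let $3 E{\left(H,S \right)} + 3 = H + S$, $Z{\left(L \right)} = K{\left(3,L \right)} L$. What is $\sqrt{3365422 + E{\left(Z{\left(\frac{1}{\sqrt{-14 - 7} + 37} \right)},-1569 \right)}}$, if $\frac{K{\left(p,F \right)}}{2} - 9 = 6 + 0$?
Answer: $\sqrt{3364898 + \frac{10}{37 + i \sqrt{21}}} \approx 1834.4 - 8.0 \cdot 10^{-6} i$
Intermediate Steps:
$K{\left(p,F \right)} = 30$ ($K{\left(p,F \right)} = 18 + 2 \left(6 + 0\right) = 18 + 2 \cdot 6 = 18 + 12 = 30$)
$Z{\left(L \right)} = 30 L$
$E{\left(H,S \right)} = -1 + \frac{H}{3} + \frac{S}{3}$ ($E{\left(H,S \right)} = -1 + \frac{H + S}{3} = -1 + \left(\frac{H}{3} + \frac{S}{3}\right) = -1 + \frac{H}{3} + \frac{S}{3}$)
$\sqrt{3365422 + E{\left(Z{\left(\frac{1}{\sqrt{-14 - 7} + 37} \right)},-1569 \right)}} = \sqrt{3365422 + \left(-1 + \frac{30 \frac{1}{\sqrt{-14 - 7} + 37}}{3} + \frac{1}{3} \left(-1569\right)\right)} = \sqrt{3365422 - \left(524 - \frac{10}{\sqrt{-21} + 37}\right)} = \sqrt{3365422 - \left(524 - \frac{10}{i \sqrt{21} + 37}\right)} = \sqrt{3365422 - \left(524 - \frac{10}{37 + i \sqrt{21}}\right)} = \sqrt{3364898 + \frac{10}{37 + i \sqrt{21}}}$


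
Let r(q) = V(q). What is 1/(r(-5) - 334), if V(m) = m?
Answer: -1/339 ≈ -0.0029499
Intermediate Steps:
r(q) = q
1/(r(-5) - 334) = 1/(-5 - 334) = 1/(-339) = -1/339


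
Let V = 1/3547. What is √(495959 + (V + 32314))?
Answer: 2*√1661578256401/3547 ≈ 726.82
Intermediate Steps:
V = 1/3547 ≈ 0.00028193
√(495959 + (V + 32314)) = √(495959 + (1/3547 + 32314)) = √(495959 + 114617759/3547) = √(1873784332/3547) = 2*√1661578256401/3547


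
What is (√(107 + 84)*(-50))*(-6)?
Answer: 300*√191 ≈ 4146.1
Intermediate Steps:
(√(107 + 84)*(-50))*(-6) = (√191*(-50))*(-6) = -50*√191*(-6) = 300*√191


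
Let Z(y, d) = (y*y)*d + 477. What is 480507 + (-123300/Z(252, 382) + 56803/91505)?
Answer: 23703123039593882/49329338945 ≈ 4.8051e+5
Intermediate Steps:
Z(y, d) = 477 + d*y² (Z(y, d) = y²*d + 477 = d*y² + 477 = 477 + d*y²)
480507 + (-123300/Z(252, 382) + 56803/91505) = 480507 + (-123300/(477 + 382*252²) + 56803/91505) = 480507 + (-123300/(477 + 382*63504) + 56803*(1/91505)) = 480507 + (-123300/(477 + 24258528) + 56803/91505) = 480507 + (-123300/24259005 + 56803/91505) = 480507 + (-123300*1/24259005 + 56803/91505) = 480507 + (-2740/539089 + 56803/91505) = 480507 + 30371148767/49329338945 = 23703123039593882/49329338945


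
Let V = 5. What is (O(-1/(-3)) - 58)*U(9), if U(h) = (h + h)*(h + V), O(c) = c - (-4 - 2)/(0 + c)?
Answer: -9996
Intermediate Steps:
O(c) = c + 6/c (O(c) = c - (-6)/c = c + 6/c)
U(h) = 2*h*(5 + h) (U(h) = (h + h)*(h + 5) = (2*h)*(5 + h) = 2*h*(5 + h))
(O(-1/(-3)) - 58)*U(9) = ((-1/(-3) + 6/((-1/(-3)))) - 58)*(2*9*(5 + 9)) = ((-1*(-⅓) + 6/((-1*(-⅓)))) - 58)*(2*9*14) = ((⅓ + 6/(⅓)) - 58)*252 = ((⅓ + 6*3) - 58)*252 = ((⅓ + 18) - 58)*252 = (55/3 - 58)*252 = -119/3*252 = -9996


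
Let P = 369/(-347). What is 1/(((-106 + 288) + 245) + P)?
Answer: 347/147800 ≈ 0.0023478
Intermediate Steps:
P = -369/347 (P = 369*(-1/347) = -369/347 ≈ -1.0634)
1/(((-106 + 288) + 245) + P) = 1/(((-106 + 288) + 245) - 369/347) = 1/((182 + 245) - 369/347) = 1/(427 - 369/347) = 1/(147800/347) = 347/147800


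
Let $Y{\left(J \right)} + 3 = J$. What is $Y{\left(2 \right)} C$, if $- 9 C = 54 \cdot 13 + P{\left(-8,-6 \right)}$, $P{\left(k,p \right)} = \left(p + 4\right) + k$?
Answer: $\frac{692}{9} \approx 76.889$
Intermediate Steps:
$P{\left(k,p \right)} = 4 + k + p$ ($P{\left(k,p \right)} = \left(4 + p\right) + k = 4 + k + p$)
$Y{\left(J \right)} = -3 + J$
$C = - \frac{692}{9}$ ($C = - \frac{54 \cdot 13 - 10}{9} = - \frac{702 - 10}{9} = \left(- \frac{1}{9}\right) 692 = - \frac{692}{9} \approx -76.889$)
$Y{\left(2 \right)} C = \left(-3 + 2\right) \left(- \frac{692}{9}\right) = \left(-1\right) \left(- \frac{692}{9}\right) = \frac{692}{9}$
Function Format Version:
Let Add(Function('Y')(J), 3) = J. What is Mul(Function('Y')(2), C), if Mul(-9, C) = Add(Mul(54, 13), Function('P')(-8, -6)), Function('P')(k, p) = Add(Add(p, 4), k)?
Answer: Rational(692, 9) ≈ 76.889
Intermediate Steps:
Function('P')(k, p) = Add(4, k, p) (Function('P')(k, p) = Add(Add(4, p), k) = Add(4, k, p))
Function('Y')(J) = Add(-3, J)
C = Rational(-692, 9) (C = Mul(Rational(-1, 9), Add(Mul(54, 13), Add(4, -8, -6))) = Mul(Rational(-1, 9), Add(702, -10)) = Mul(Rational(-1, 9), 692) = Rational(-692, 9) ≈ -76.889)
Mul(Function('Y')(2), C) = Mul(Add(-3, 2), Rational(-692, 9)) = Mul(-1, Rational(-692, 9)) = Rational(692, 9)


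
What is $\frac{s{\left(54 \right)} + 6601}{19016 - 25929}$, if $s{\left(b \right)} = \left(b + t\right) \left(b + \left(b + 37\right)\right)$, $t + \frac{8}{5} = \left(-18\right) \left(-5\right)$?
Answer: $- \frac{879}{223} \approx -3.9417$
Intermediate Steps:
$t = \frac{442}{5}$ ($t = - \frac{8}{5} - -90 = - \frac{8}{5} + 90 = \frac{442}{5} \approx 88.4$)
$s{\left(b \right)} = \left(37 + 2 b\right) \left(\frac{442}{5} + b\right)$ ($s{\left(b \right)} = \left(b + \frac{442}{5}\right) \left(b + \left(b + 37\right)\right) = \left(\frac{442}{5} + b\right) \left(b + \left(37 + b\right)\right) = \left(\frac{442}{5} + b\right) \left(37 + 2 b\right) = \left(37 + 2 b\right) \left(\frac{442}{5} + b\right)$)
$\frac{s{\left(54 \right)} + 6601}{19016 - 25929} = \frac{\left(\frac{16354}{5} + 2 \cdot 54^{2} + \frac{1069}{5} \cdot 54\right) + 6601}{19016 - 25929} = \frac{\left(\frac{16354}{5} + 2 \cdot 2916 + \frac{57726}{5}\right) + 6601}{-6913} = \left(\left(\frac{16354}{5} + 5832 + \frac{57726}{5}\right) + 6601\right) \left(- \frac{1}{6913}\right) = \left(20648 + 6601\right) \left(- \frac{1}{6913}\right) = 27249 \left(- \frac{1}{6913}\right) = - \frac{879}{223}$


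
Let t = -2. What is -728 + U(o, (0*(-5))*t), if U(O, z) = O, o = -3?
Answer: -731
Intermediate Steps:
-728 + U(o, (0*(-5))*t) = -728 - 3 = -731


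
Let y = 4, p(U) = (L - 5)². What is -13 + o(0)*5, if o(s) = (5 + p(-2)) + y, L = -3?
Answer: 352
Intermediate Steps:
p(U) = 64 (p(U) = (-3 - 5)² = (-8)² = 64)
o(s) = 73 (o(s) = (5 + 64) + 4 = 69 + 4 = 73)
-13 + o(0)*5 = -13 + 73*5 = -13 + 365 = 352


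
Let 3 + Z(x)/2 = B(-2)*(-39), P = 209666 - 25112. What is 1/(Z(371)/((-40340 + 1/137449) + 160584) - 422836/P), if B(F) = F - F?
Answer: -1525100509907289/3494269665354064 ≈ -0.43646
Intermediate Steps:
B(F) = 0
P = 184554
Z(x) = -6 (Z(x) = -6 + 2*(0*(-39)) = -6 + 2*0 = -6 + 0 = -6)
1/(Z(371)/((-40340 + 1/137449) + 160584) - 422836/P) = 1/(-6/((-40340 + 1/137449) + 160584) - 422836/184554) = 1/(-6/((-40340 + 1/137449) + 160584) - 422836*1/184554) = 1/(-6/(-5544692659/137449 + 160584) - 211418/92277) = 1/(-6/16527417557/137449 - 211418/92277) = 1/(-6*137449/16527417557 - 211418/92277) = 1/(-824694/16527417557 - 211418/92277) = 1/(-3494269665354064/1525100509907289) = -1525100509907289/3494269665354064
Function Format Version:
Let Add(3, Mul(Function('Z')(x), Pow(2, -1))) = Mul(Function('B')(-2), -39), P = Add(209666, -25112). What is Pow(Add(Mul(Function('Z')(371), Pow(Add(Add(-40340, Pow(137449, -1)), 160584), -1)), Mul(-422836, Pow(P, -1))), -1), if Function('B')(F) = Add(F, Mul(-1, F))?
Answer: Rational(-1525100509907289, 3494269665354064) ≈ -0.43646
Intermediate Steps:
Function('B')(F) = 0
P = 184554
Function('Z')(x) = -6 (Function('Z')(x) = Add(-6, Mul(2, Mul(0, -39))) = Add(-6, Mul(2, 0)) = Add(-6, 0) = -6)
Pow(Add(Mul(Function('Z')(371), Pow(Add(Add(-40340, Pow(137449, -1)), 160584), -1)), Mul(-422836, Pow(P, -1))), -1) = Pow(Add(Mul(-6, Pow(Add(Add(-40340, Pow(137449, -1)), 160584), -1)), Mul(-422836, Pow(184554, -1))), -1) = Pow(Add(Mul(-6, Pow(Add(Add(-40340, Rational(1, 137449)), 160584), -1)), Mul(-422836, Rational(1, 184554))), -1) = Pow(Add(Mul(-6, Pow(Add(Rational(-5544692659, 137449), 160584), -1)), Rational(-211418, 92277)), -1) = Pow(Add(Mul(-6, Pow(Rational(16527417557, 137449), -1)), Rational(-211418, 92277)), -1) = Pow(Add(Mul(-6, Rational(137449, 16527417557)), Rational(-211418, 92277)), -1) = Pow(Add(Rational(-824694, 16527417557), Rational(-211418, 92277)), -1) = Pow(Rational(-3494269665354064, 1525100509907289), -1) = Rational(-1525100509907289, 3494269665354064)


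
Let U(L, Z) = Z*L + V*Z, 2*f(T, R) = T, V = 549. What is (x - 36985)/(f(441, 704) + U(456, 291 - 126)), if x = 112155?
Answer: 150340/332091 ≈ 0.45271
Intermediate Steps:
f(T, R) = T/2
U(L, Z) = 549*Z + L*Z (U(L, Z) = Z*L + 549*Z = L*Z + 549*Z = 549*Z + L*Z)
(x - 36985)/(f(441, 704) + U(456, 291 - 126)) = (112155 - 36985)/((1/2)*441 + (291 - 126)*(549 + 456)) = 75170/(441/2 + 165*1005) = 75170/(441/2 + 165825) = 75170/(332091/2) = 75170*(2/332091) = 150340/332091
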